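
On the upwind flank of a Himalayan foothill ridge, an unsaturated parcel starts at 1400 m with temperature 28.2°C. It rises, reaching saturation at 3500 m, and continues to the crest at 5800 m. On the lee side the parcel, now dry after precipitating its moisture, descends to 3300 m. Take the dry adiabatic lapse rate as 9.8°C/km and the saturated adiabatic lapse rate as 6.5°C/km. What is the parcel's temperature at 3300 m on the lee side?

17.17°C

1400–3500 m, dry: Δz = 2.1 km ⇒ ΔT = -20.58°C; T = 7.62°C
3500–5800 m, saturated: Δz = 2.3 km ⇒ ΔT = -14.95°C; T = -7.33°C
5800–3300 m, dry descent: Δz = 2.5 km ⇒ ΔT = +24.5°C; T = 17.17°C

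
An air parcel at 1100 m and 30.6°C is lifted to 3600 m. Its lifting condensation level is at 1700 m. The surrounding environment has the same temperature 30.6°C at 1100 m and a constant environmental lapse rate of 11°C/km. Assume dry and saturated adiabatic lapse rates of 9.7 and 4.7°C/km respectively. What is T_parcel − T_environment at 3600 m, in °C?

+12.75°C (parcel warmer than environment)

Parcel:
  From 1100 m to 1700 m (dry): cools by 9.7 × 0.6 = 5.82°C, giving 24.78°C.
  From 1700 m to 3600 m (saturated): cools by 4.7 × 1.9 = 8.93°C, giving 15.85°C.
Environment:
  From 1100 m to 3600 m (environment): cools by 11 × 2.5 = 27.5°C, giving 3.1°C.
T_parcel − T_env = 15.85 − 3.1 = +12.75°C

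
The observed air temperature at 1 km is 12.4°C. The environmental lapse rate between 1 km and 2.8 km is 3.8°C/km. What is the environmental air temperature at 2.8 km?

5.56°C

From 1000 m to 2800 m (environmental): cools by 3.8 × 1.8 = 6.84°C, giving 5.56°C.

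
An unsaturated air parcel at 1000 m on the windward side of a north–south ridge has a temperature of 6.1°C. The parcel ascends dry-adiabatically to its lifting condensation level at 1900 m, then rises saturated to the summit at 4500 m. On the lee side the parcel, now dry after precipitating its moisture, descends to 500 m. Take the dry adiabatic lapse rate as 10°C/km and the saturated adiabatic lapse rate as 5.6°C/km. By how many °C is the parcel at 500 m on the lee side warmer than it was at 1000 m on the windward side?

Dry to 1900 m: -10 × 0.9 km = -9°C, so T = -2.9°C.
Saturated to 4500 m: -5.6 × 2.6 km = -14.56°C, so T = -17.46°C.
Dry descent to 500 m: +10 × 4 km = +40°C, so T = 22.54°C.
Net change vs windward start: 22.54 − 6.1 = +16.44°C

+16.44°C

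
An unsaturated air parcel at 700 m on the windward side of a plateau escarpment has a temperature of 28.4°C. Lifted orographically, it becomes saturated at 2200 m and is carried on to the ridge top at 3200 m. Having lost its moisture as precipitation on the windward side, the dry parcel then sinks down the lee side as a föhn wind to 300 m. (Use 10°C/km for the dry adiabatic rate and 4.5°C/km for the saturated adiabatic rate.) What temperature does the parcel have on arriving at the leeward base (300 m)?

37.9°C

700 → 2200 m (dry, 10°C/km): ΔT = -10 × 1.5 = -15°C → T = 13.4°C
2200 → 3200 m (saturated, 4.5°C/km): ΔT = -4.5 × 1 = -4.5°C → T = 8.9°C
3200 → 300 m (dry descent, 10°C/km): ΔT = +10 × 2.9 = +29°C → T = 37.9°C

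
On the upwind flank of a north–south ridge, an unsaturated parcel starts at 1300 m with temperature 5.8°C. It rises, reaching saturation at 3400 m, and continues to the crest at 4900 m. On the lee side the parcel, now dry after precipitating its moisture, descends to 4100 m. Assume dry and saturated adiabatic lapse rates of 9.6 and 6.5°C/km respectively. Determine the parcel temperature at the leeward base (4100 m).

-16.43°C

Dry to 3400 m: -9.6 × 2.1 km = -20.16°C, so T = -14.36°C.
Saturated to 4900 m: -6.5 × 1.5 km = -9.75°C, so T = -24.11°C.
Dry descent to 4100 m: +9.6 × 0.8 km = +7.68°C, so T = -16.43°C.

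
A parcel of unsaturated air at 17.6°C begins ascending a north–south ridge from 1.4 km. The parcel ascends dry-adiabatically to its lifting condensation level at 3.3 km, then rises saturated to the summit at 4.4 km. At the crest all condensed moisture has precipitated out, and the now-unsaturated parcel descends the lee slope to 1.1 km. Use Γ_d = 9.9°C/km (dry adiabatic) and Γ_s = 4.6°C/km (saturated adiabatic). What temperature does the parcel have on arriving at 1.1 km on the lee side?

26.4°C

1400 → 3300 m (dry, 9.9°C/km): ΔT = -9.9 × 1.9 = -18.81°C → T = -1.21°C
3300 → 4400 m (saturated, 4.6°C/km): ΔT = -4.6 × 1.1 = -5.06°C → T = -6.27°C
4400 → 1100 m (dry descent, 9.9°C/km): ΔT = +9.9 × 3.3 = +32.67°C → T = 26.4°C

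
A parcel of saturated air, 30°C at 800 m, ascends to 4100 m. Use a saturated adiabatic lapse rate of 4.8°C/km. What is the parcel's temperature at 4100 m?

14.16°C

Saturated adiabatic to 4100 m: -4.8 × 3.3 km = -15.84°C, so T = 14.16°C.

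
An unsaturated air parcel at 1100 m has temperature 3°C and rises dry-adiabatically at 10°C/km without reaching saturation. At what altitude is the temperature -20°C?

Height above start = (3 − (-20)) / 10 = 2.3 km
Altitude = 1100 m + 2300 m = 3400 m

3400 m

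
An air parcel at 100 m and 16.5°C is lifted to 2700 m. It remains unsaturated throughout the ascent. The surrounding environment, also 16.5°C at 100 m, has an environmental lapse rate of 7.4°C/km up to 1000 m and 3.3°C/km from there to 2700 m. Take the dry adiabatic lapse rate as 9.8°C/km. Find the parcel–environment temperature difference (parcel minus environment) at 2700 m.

-13.21°C (parcel cooler than environment)

Parcel:
  100 → 2700 m (dry, 9.8°C/km): ΔT = -9.8 × 2.6 = -25.48°C → T = -8.98°C
Environment:
  100 → 1000 m (environment, lower layer, 7.4°C/km): ΔT = -7.4 × 0.9 = -6.66°C → T = 9.84°C
  1000 → 2700 m (environment, upper layer, 3.3°C/km): ΔT = -3.3 × 1.7 = -5.61°C → T = 4.23°C
T_parcel − T_env = -8.98 − 4.23 = -13.21°C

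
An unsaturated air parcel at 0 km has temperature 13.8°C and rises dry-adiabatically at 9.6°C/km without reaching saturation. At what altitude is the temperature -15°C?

Height above start = (13.8 − (-15)) / 9.6 = 3 km
Altitude = 0 m + 3000 m = 3000 m

3 km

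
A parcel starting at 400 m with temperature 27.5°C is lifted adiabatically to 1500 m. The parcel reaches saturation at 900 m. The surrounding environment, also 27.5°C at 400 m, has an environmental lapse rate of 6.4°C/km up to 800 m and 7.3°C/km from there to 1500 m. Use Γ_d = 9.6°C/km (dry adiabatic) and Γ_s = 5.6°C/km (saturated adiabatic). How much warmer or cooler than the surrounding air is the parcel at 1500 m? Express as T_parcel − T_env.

-0.49°C (parcel cooler than environment)

Parcel:
  400 → 900 m (dry, 9.6°C/km): ΔT = -9.6 × 0.5 = -4.8°C → T = 22.7°C
  900 → 1500 m (saturated, 5.6°C/km): ΔT = -5.6 × 0.6 = -3.36°C → T = 19.34°C
Environment:
  400 → 800 m (environment, lower layer, 6.4°C/km): ΔT = -6.4 × 0.4 = -2.56°C → T = 24.94°C
  800 → 1500 m (environment, upper layer, 7.3°C/km): ΔT = -7.3 × 0.7 = -5.11°C → T = 19.83°C
T_parcel − T_env = 19.34 − 19.83 = -0.49°C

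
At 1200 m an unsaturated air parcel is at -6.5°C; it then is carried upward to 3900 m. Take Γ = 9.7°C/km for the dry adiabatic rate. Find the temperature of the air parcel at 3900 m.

-32.69°C

From 1200 m to 3900 m (dry adiabatic): cools by 9.7 × 2.7 = 26.19°C, giving -32.69°C.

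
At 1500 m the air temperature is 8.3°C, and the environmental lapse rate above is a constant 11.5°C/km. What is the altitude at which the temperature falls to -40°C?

5700 m

Height above start = (8.3 − (-40)) / 11.5 = 4.2 km
Altitude = 1500 m + 4200 m = 5700 m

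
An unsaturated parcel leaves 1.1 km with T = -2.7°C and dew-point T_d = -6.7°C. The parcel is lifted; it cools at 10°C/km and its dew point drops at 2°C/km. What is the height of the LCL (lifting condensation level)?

T and T_d converge at 10 − 2 = 8°C per km
Height above start = (-2.7 − (-6.7)) / 8 = 0.5 km
LCL altitude = 1100 m + 500 m = 1600 m

1.6 km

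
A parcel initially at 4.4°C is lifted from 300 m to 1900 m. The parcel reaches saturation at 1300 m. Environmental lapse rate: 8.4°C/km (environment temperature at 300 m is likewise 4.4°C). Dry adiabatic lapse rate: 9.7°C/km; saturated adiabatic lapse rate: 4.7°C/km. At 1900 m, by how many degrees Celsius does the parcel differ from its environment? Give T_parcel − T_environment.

+0.92°C (parcel warmer than environment)

Parcel:
  From 300 m to 1300 m (dry): cools by 9.7 × 1 = 9.7°C, giving -5.3°C.
  From 1300 m to 1900 m (saturated): cools by 4.7 × 0.6 = 2.82°C, giving -8.12°C.
Environment:
  From 300 m to 1900 m (environment): cools by 8.4 × 1.6 = 13.44°C, giving -9.04°C.
T_parcel − T_env = -8.12 − (-9.04) = +0.92°C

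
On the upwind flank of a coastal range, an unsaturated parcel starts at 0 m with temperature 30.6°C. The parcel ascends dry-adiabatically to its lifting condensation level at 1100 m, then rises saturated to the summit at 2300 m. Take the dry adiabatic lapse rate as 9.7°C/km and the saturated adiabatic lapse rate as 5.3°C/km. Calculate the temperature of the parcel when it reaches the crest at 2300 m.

13.57°C

0 → 1100 m (dry, 9.7°C/km): ΔT = -9.7 × 1.1 = -10.67°C → T = 19.93°C
1100 → 2300 m (saturated, 5.3°C/km): ΔT = -5.3 × 1.2 = -6.36°C → T = 13.57°C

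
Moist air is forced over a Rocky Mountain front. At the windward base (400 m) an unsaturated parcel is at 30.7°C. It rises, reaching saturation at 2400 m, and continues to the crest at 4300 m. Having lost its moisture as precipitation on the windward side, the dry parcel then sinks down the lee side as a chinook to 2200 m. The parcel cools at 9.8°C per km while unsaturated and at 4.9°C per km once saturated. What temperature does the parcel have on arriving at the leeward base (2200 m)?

22.37°C

400 → 2400 m (dry, 9.8°C/km): ΔT = -9.8 × 2 = -19.6°C → T = 11.1°C
2400 → 4300 m (saturated, 4.9°C/km): ΔT = -4.9 × 1.9 = -9.31°C → T = 1.79°C
4300 → 2200 m (dry descent, 9.8°C/km): ΔT = +9.8 × 2.1 = +20.58°C → T = 22.37°C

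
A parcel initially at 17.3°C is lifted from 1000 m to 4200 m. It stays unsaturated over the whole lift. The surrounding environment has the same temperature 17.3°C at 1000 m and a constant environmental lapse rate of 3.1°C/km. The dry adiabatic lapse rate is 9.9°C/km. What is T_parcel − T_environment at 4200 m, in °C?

Parcel:
  From 1000 m to 4200 m (dry): cools by 9.9 × 3.2 = 31.68°C, giving -14.38°C.
Environment:
  From 1000 m to 4200 m (environment): cools by 3.1 × 3.2 = 9.92°C, giving 7.38°C.
T_parcel − T_env = -14.38 − 7.38 = -21.76°C

-21.76°C (parcel cooler than environment)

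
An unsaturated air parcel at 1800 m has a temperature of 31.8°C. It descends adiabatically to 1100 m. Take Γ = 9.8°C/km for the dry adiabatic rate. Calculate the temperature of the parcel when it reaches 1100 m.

38.66°C

1800 → 1100 m (dry adiabatic, 9.8°C/km): ΔT = +9.8 × 0.7 = +6.86°C → T = 38.66°C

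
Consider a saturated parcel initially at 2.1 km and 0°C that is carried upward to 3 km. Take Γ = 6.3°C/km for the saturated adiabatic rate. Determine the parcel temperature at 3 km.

2100–3000 m, saturated adiabatic: Δz = 0.9 km ⇒ ΔT = -5.67°C; T = -5.67°C

-5.67°C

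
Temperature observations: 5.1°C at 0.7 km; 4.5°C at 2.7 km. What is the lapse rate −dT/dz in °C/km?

Γ = −ΔT/Δz = (5.1 − 4.5) / (2700 − 700) m
  = 0.6°C / 2 km = 0.3°C/km

0.3°C/km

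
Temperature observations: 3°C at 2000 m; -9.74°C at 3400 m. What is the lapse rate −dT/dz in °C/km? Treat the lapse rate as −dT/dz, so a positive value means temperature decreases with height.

9.1°C/km

Γ = −ΔT/Δz = (3 − (-9.74)) / (3400 − 2000) m
  = 12.74°C / 1.4 km = 9.1°C/km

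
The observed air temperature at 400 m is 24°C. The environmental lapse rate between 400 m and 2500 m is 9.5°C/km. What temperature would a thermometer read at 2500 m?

4.05°C

400 → 2500 m (environmental, 9.5°C/km): ΔT = -9.5 × 2.1 = -19.95°C → T = 4.05°C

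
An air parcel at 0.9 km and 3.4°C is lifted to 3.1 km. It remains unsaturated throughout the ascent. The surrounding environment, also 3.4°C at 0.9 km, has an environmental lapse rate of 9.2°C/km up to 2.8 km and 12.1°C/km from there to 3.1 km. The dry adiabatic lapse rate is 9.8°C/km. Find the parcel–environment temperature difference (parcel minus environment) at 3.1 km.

Parcel:
  900 → 3100 m (dry, 9.8°C/km): ΔT = -9.8 × 2.2 = -21.56°C → T = -18.16°C
Environment:
  900 → 2800 m (environment, lower layer, 9.2°C/km): ΔT = -9.2 × 1.9 = -17.48°C → T = -14.08°C
  2800 → 3100 m (environment, upper layer, 12.1°C/km): ΔT = -12.1 × 0.3 = -3.63°C → T = -17.71°C
T_parcel − T_env = -18.16 − (-17.71) = -0.45°C

-0.45°C (parcel cooler than environment)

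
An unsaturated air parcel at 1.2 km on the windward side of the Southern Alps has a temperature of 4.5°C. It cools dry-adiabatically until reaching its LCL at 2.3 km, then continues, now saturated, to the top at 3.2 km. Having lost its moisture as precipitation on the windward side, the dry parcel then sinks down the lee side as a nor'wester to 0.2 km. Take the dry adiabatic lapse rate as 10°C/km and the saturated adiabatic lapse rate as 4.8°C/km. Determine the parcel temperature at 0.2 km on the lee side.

Dry to 2300 m: -10 × 1.1 km = -11°C, so T = -6.5°C.
Saturated to 3200 m: -4.8 × 0.9 km = -4.32°C, so T = -10.82°C.
Dry descent to 200 m: +10 × 3 km = +30°C, so T = 19.18°C.

19.18°C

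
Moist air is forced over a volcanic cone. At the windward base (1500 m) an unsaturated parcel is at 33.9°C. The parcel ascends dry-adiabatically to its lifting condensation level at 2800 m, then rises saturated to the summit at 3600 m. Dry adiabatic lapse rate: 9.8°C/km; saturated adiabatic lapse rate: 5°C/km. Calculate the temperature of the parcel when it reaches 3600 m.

From 1500 m to 2800 m (dry): cools by 9.8 × 1.3 = 12.74°C, giving 21.16°C.
From 2800 m to 3600 m (saturated): cools by 5 × 0.8 = 4°C, giving 17.16°C.

17.16°C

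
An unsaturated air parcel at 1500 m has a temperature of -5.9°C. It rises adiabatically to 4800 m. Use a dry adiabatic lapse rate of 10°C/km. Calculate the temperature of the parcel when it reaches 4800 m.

-38.9°C

From 1500 m to 4800 m (dry adiabatic): cools by 10 × 3.3 = 33°C, giving -38.9°C.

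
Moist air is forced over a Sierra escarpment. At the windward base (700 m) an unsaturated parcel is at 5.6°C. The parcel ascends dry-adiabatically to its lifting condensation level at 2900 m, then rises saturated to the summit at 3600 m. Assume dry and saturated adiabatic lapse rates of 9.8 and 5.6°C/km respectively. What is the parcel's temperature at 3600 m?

-19.88°C

From 700 m to 2900 m (dry): cools by 9.8 × 2.2 = 21.56°C, giving -15.96°C.
From 2900 m to 3600 m (saturated): cools by 5.6 × 0.7 = 3.92°C, giving -19.88°C.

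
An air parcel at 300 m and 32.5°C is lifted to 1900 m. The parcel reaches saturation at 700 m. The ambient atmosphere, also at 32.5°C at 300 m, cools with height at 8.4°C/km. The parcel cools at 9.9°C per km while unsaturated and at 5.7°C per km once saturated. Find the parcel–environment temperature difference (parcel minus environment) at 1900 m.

Parcel:
  300–700 m, dry: Δz = 0.4 km ⇒ ΔT = -3.96°C; T = 28.54°C
  700–1900 m, saturated: Δz = 1.2 km ⇒ ΔT = -6.84°C; T = 21.7°C
Environment:
  300–1900 m, environment: Δz = 1.6 km ⇒ ΔT = -13.44°C; T = 19.06°C
T_parcel − T_env = 21.7 − 19.06 = +2.64°C

+2.64°C (parcel warmer than environment)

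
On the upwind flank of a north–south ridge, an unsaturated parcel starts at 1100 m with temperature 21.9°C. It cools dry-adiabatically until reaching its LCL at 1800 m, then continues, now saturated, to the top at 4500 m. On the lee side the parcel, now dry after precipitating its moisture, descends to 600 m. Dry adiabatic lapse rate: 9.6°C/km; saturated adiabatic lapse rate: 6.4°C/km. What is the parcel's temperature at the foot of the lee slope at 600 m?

35.34°C

Dry to 1800 m: -9.6 × 0.7 km = -6.72°C, so T = 15.18°C.
Saturated to 4500 m: -6.4 × 2.7 km = -17.28°C, so T = -2.1°C.
Dry descent to 600 m: +9.6 × 3.9 km = +37.44°C, so T = 35.34°C.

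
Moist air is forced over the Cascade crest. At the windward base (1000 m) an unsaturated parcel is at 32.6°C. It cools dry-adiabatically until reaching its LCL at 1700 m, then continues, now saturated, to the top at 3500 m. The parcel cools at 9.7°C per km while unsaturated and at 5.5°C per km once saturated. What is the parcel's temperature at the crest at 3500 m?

15.91°C

From 1000 m to 1700 m (dry): cools by 9.7 × 0.7 = 6.79°C, giving 25.81°C.
From 1700 m to 3500 m (saturated): cools by 5.5 × 1.8 = 9.9°C, giving 15.91°C.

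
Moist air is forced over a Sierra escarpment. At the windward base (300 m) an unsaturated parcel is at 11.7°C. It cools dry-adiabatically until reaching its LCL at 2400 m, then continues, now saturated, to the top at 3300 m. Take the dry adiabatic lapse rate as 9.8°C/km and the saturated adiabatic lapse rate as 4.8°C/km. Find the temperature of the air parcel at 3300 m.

-13.2°C

300–2400 m, dry: Δz = 2.1 km ⇒ ΔT = -20.58°C; T = -8.88°C
2400–3300 m, saturated: Δz = 0.9 km ⇒ ΔT = -4.32°C; T = -13.2°C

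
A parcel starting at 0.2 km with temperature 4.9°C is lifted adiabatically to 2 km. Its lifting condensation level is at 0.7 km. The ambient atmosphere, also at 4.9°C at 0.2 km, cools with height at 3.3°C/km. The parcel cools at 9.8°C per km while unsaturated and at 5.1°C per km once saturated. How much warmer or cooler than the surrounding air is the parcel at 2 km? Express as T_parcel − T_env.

Parcel:
  Dry to 700 m: -9.8 × 0.5 km = -4.9°C, so T = 0°C.
  Saturated to 2000 m: -5.1 × 1.3 km = -6.63°C, so T = -6.63°C.
Environment:
  Environment to 2000 m: -3.3 × 1.8 km = -5.94°C, so T = -1.04°C.
T_parcel − T_env = -6.63 − (-1.04) = -5.59°C

-5.59°C (parcel cooler than environment)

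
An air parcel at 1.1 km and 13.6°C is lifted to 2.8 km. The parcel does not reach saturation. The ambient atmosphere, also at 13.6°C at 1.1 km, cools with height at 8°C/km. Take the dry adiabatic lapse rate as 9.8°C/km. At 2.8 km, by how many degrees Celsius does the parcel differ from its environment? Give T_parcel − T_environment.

-3.06°C (parcel cooler than environment)

Parcel:
  1100–2800 m, dry: Δz = 1.7 km ⇒ ΔT = -16.66°C; T = -3.06°C
Environment:
  1100–2800 m, environment: Δz = 1.7 km ⇒ ΔT = -13.6°C; T = 0°C
T_parcel − T_env = -3.06 − 0 = -3.06°C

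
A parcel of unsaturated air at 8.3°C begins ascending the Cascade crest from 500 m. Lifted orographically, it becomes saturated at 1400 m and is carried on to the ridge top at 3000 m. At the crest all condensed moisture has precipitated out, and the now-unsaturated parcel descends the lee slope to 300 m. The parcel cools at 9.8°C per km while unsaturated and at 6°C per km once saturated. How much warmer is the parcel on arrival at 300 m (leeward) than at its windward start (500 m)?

+8.04°C

From 500 m to 1400 m (dry): cools by 9.8 × 0.9 = 8.82°C, giving -0.52°C.
From 1400 m to 3000 m (saturated): cools by 6 × 1.6 = 9.6°C, giving -10.12°C.
From 3000 m to 300 m (dry descent): warms by 9.8 × 2.7 = 26.46°C, giving 16.34°C.
Net change vs windward start: 16.34 − 8.3 = +8.04°C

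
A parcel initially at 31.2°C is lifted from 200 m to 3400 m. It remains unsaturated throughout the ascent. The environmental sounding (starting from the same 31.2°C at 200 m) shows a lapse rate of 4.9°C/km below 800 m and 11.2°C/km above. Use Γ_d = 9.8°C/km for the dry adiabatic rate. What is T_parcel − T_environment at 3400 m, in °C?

+0.7°C (parcel warmer than environment)

Parcel:
  200–3400 m, dry: Δz = 3.2 km ⇒ ΔT = -31.36°C; T = -0.16°C
Environment:
  200–800 m, environment, lower layer: Δz = 0.6 km ⇒ ΔT = -2.94°C; T = 28.26°C
  800–3400 m, environment, upper layer: Δz = 2.6 km ⇒ ΔT = -29.12°C; T = -0.86°C
T_parcel − T_env = -0.16 − (-0.86) = +0.7°C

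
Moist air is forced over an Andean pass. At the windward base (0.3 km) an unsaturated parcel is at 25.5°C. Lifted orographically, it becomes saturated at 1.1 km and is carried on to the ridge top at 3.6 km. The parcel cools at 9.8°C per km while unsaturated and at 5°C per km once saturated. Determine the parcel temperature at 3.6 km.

Dry to 1100 m: -9.8 × 0.8 km = -7.84°C, so T = 17.66°C.
Saturated to 3600 m: -5 × 2.5 km = -12.5°C, so T = 5.16°C.

5.16°C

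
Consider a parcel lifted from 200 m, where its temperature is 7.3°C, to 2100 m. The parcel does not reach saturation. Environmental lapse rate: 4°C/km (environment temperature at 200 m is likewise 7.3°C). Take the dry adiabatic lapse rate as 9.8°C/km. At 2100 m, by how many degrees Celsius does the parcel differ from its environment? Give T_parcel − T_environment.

Parcel:
  From 200 m to 2100 m (dry): cools by 9.8 × 1.9 = 18.62°C, giving -11.32°C.
Environment:
  From 200 m to 2100 m (environment): cools by 4 × 1.9 = 7.6°C, giving -0.3°C.
T_parcel − T_env = -11.32 − (-0.3) = -11.02°C

-11.02°C (parcel cooler than environment)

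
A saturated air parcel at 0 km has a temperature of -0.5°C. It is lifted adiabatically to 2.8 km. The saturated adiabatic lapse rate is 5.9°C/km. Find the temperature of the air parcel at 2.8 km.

0 → 2800 m (saturated adiabatic, 5.9°C/km): ΔT = -5.9 × 2.8 = -16.52°C → T = -17.02°C

-17.02°C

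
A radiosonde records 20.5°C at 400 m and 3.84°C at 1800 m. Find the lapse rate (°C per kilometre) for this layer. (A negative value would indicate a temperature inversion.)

Γ = −ΔT/Δz = (20.5 − 3.84) / (1800 − 400) m
  = 16.66°C / 1.4 km = 11.9°C/km

11.9°C/km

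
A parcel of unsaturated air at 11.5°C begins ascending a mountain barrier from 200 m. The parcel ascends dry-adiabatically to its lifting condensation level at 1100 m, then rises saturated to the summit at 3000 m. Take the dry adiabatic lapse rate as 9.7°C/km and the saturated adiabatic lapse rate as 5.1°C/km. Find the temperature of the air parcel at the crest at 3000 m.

200 → 1100 m (dry, 9.7°C/km): ΔT = -9.7 × 0.9 = -8.73°C → T = 2.77°C
1100 → 3000 m (saturated, 5.1°C/km): ΔT = -5.1 × 1.9 = -9.69°C → T = -6.92°C

-6.92°C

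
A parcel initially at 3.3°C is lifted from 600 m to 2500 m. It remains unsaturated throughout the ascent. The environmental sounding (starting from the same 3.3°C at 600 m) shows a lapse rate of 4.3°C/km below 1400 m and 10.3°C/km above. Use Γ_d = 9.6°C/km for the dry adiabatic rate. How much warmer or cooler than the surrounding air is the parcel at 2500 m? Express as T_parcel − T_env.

Parcel:
  From 600 m to 2500 m (dry): cools by 9.6 × 1.9 = 18.24°C, giving -14.94°C.
Environment:
  From 600 m to 1400 m (environment, lower layer): cools by 4.3 × 0.8 = 3.44°C, giving -0.14°C.
  From 1400 m to 2500 m (environment, upper layer): cools by 10.3 × 1.1 = 11.33°C, giving -11.47°C.
T_parcel − T_env = -14.94 − (-11.47) = -3.47°C

-3.47°C (parcel cooler than environment)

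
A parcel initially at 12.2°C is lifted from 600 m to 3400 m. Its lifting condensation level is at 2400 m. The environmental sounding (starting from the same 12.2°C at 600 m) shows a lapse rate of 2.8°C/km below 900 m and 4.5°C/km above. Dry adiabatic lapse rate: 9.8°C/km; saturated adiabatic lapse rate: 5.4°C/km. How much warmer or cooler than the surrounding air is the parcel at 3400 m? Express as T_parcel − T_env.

-10.95°C (parcel cooler than environment)

Parcel:
  600 → 2400 m (dry, 9.8°C/km): ΔT = -9.8 × 1.8 = -17.64°C → T = -5.44°C
  2400 → 3400 m (saturated, 5.4°C/km): ΔT = -5.4 × 1 = -5.4°C → T = -10.84°C
Environment:
  600 → 900 m (environment, lower layer, 2.8°C/km): ΔT = -2.8 × 0.3 = -0.84°C → T = 11.36°C
  900 → 3400 m (environment, upper layer, 4.5°C/km): ΔT = -4.5 × 2.5 = -11.25°C → T = 0.11°C
T_parcel − T_env = -10.84 − 0.11 = -10.95°C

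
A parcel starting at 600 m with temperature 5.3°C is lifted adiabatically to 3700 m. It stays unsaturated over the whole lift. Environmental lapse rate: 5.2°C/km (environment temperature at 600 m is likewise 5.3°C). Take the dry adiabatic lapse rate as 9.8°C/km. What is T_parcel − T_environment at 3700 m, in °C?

-14.26°C (parcel cooler than environment)

Parcel:
  From 600 m to 3700 m (dry): cools by 9.8 × 3.1 = 30.38°C, giving -25.08°C.
Environment:
  From 600 m to 3700 m (environment): cools by 5.2 × 3.1 = 16.12°C, giving -10.82°C.
T_parcel − T_env = -25.08 − (-10.82) = -14.26°C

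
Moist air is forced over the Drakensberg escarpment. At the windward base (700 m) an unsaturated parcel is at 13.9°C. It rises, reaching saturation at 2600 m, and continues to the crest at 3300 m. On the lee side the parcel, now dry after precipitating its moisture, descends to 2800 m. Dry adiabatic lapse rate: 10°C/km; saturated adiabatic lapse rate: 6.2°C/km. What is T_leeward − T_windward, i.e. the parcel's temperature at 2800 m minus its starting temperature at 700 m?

-18.34°C

Dry to 2600 m: -10 × 1.9 km = -19°C, so T = -5.1°C.
Saturated to 3300 m: -6.2 × 0.7 km = -4.34°C, so T = -9.44°C.
Dry descent to 2800 m: +10 × 0.5 km = +5°C, so T = -4.44°C.
Net change vs windward start: -4.44 − 13.9 = -18.34°C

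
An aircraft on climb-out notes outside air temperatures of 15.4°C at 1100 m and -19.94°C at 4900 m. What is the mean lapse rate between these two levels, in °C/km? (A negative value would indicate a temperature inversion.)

9.3°C/km

Γ = −ΔT/Δz = (15.4 − (-19.94)) / (4900 − 1100) m
  = 35.34°C / 3.8 km = 9.3°C/km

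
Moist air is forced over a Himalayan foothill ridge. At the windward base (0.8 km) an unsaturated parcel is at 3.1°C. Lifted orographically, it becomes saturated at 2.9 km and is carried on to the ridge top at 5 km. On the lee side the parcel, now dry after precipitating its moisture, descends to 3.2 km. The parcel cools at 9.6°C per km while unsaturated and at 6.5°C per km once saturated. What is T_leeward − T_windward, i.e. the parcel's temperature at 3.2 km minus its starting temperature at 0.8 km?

-16.53°C

800–2900 m, dry: Δz = 2.1 km ⇒ ΔT = -20.16°C; T = -17.06°C
2900–5000 m, saturated: Δz = 2.1 km ⇒ ΔT = -13.65°C; T = -30.71°C
5000–3200 m, dry descent: Δz = 1.8 km ⇒ ΔT = +17.28°C; T = -13.43°C
Net change vs windward start: -13.43 − 3.1 = -16.53°C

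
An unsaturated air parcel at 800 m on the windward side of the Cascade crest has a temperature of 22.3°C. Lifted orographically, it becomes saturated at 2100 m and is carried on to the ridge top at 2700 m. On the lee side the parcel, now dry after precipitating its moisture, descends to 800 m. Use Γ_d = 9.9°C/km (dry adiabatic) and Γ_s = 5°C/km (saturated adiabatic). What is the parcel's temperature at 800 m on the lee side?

Dry to 2100 m: -9.9 × 1.3 km = -12.87°C, so T = 9.43°C.
Saturated to 2700 m: -5 × 0.6 km = -3°C, so T = 6.43°C.
Dry descent to 800 m: +9.9 × 1.9 km = +18.81°C, so T = 25.24°C.

25.24°C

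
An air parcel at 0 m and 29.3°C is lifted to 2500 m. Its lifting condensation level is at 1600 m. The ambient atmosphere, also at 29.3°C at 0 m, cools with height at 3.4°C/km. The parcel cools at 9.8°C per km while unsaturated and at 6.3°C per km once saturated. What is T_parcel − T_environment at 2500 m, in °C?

-12.85°C (parcel cooler than environment)

Parcel:
  From 0 m to 1600 m (dry): cools by 9.8 × 1.6 = 15.68°C, giving 13.62°C.
  From 1600 m to 2500 m (saturated): cools by 6.3 × 0.9 = 5.67°C, giving 7.95°C.
Environment:
  From 0 m to 2500 m (environment): cools by 3.4 × 2.5 = 8.5°C, giving 20.8°C.
T_parcel − T_env = 7.95 − 20.8 = -12.85°C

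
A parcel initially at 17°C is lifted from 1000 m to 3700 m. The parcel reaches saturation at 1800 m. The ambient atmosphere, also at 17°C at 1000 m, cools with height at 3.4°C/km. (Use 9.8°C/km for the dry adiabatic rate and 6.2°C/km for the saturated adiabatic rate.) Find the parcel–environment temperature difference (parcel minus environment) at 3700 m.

-10.44°C (parcel cooler than environment)

Parcel:
  1000–1800 m, dry: Δz = 0.8 km ⇒ ΔT = -7.84°C; T = 9.16°C
  1800–3700 m, saturated: Δz = 1.9 km ⇒ ΔT = -11.78°C; T = -2.62°C
Environment:
  1000–3700 m, environment: Δz = 2.7 km ⇒ ΔT = -9.18°C; T = 7.82°C
T_parcel − T_env = -2.62 − 7.82 = -10.44°C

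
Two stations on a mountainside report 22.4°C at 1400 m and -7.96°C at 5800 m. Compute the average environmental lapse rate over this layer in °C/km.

6.9°C/km

Γ = −ΔT/Δz = (22.4 − (-7.96)) / (5800 − 1400) m
  = 30.36°C / 4.4 km = 6.9°C/km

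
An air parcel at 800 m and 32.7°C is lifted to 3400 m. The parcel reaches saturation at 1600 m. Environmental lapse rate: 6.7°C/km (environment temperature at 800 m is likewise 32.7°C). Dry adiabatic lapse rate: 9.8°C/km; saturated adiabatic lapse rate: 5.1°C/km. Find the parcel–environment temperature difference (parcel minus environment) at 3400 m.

+0.4°C (parcel warmer than environment)

Parcel:
  800 → 1600 m (dry, 9.8°C/km): ΔT = -9.8 × 0.8 = -7.84°C → T = 24.86°C
  1600 → 3400 m (saturated, 5.1°C/km): ΔT = -5.1 × 1.8 = -9.18°C → T = 15.68°C
Environment:
  800 → 3400 m (environment, 6.7°C/km): ΔT = -6.7 × 2.6 = -17.42°C → T = 15.28°C
T_parcel − T_env = 15.68 − 15.28 = +0.4°C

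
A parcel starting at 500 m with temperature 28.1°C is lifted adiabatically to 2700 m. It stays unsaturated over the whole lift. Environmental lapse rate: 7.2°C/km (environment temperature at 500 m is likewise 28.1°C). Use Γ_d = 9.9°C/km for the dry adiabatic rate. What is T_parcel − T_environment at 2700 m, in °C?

Parcel:
  500–2700 m, dry: Δz = 2.2 km ⇒ ΔT = -21.78°C; T = 6.32°C
Environment:
  500–2700 m, environment: Δz = 2.2 km ⇒ ΔT = -15.84°C; T = 12.26°C
T_parcel − T_env = 6.32 − 12.26 = -5.94°C

-5.94°C (parcel cooler than environment)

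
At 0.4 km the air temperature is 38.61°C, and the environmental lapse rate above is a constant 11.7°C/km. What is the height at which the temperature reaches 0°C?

Height above start = (38.61 − 0) / 11.7 = 3.3 km
Altitude = 400 m + 3300 m = 3700 m

3.7 km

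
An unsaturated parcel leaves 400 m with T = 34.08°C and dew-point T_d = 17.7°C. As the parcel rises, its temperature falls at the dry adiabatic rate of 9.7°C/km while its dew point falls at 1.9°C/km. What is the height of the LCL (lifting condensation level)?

T and T_d converge at 9.7 − 1.9 = 7.8°C per km
Height above start = (34.08 − 17.7) / 7.8 = 2.1 km
LCL altitude = 400 m + 2100 m = 2500 m

2500 m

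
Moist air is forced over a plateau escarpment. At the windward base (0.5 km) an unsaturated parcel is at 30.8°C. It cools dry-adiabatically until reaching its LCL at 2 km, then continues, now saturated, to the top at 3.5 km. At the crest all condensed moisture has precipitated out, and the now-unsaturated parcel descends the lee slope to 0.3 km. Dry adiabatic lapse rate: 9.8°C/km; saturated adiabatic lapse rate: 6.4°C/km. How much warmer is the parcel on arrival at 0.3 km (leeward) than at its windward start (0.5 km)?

Dry to 2000 m: -9.8 × 1.5 km = -14.7°C, so T = 16.1°C.
Saturated to 3500 m: -6.4 × 1.5 km = -9.6°C, so T = 6.5°C.
Dry descent to 300 m: +9.8 × 3.2 km = +31.36°C, so T = 37.86°C.
Net change vs windward start: 37.86 − 30.8 = +7.06°C

+7.06°C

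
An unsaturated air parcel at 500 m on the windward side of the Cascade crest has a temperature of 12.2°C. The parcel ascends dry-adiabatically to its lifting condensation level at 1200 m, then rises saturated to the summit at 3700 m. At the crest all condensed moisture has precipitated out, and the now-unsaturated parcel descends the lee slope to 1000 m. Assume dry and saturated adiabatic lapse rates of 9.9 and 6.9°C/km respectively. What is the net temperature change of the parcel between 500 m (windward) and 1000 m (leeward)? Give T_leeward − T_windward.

Dry to 1200 m: -9.9 × 0.7 km = -6.93°C, so T = 5.27°C.
Saturated to 3700 m: -6.9 × 2.5 km = -17.25°C, so T = -11.98°C.
Dry descent to 1000 m: +9.9 × 2.7 km = +26.73°C, so T = 14.75°C.
Net change vs windward start: 14.75 − 12.2 = +2.55°C

+2.55°C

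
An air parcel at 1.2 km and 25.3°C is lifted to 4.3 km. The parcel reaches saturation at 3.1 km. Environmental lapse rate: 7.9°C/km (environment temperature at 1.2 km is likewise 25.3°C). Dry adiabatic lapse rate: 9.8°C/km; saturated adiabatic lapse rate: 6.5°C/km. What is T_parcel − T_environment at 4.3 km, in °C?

Parcel:
  1200–3100 m, dry: Δz = 1.9 km ⇒ ΔT = -18.62°C; T = 6.68°C
  3100–4300 m, saturated: Δz = 1.2 km ⇒ ΔT = -7.8°C; T = -1.12°C
Environment:
  1200–4300 m, environment: Δz = 3.1 km ⇒ ΔT = -24.49°C; T = 0.81°C
T_parcel − T_env = -1.12 − 0.81 = -1.93°C

-1.93°C (parcel cooler than environment)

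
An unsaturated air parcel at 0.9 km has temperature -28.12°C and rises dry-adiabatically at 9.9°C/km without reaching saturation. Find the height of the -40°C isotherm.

2.1 km

Height above start = (-28.12 − (-40)) / 9.9 = 1.2 km
Altitude = 900 m + 1200 m = 2100 m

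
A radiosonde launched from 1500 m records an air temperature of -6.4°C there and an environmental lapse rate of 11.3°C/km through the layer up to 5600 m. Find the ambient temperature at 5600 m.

-52.73°C

1500 → 5600 m (environmental, 11.3°C/km): ΔT = -11.3 × 4.1 = -46.33°C → T = -52.73°C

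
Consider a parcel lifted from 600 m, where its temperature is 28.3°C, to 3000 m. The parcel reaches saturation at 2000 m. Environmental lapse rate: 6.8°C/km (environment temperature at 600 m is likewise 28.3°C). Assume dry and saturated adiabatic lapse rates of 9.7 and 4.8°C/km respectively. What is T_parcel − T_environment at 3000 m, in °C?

Parcel:
  600–2000 m, dry: Δz = 1.4 km ⇒ ΔT = -13.58°C; T = 14.72°C
  2000–3000 m, saturated: Δz = 1 km ⇒ ΔT = -4.8°C; T = 9.92°C
Environment:
  600–3000 m, environment: Δz = 2.4 km ⇒ ΔT = -16.32°C; T = 11.98°C
T_parcel − T_env = 9.92 − 11.98 = -2.06°C

-2.06°C (parcel cooler than environment)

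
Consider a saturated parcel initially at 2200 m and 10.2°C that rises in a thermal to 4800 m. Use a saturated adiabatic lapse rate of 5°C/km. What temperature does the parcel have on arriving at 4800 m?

2200–4800 m, saturated adiabatic: Δz = 2.6 km ⇒ ΔT = -13°C; T = -2.8°C

-2.8°C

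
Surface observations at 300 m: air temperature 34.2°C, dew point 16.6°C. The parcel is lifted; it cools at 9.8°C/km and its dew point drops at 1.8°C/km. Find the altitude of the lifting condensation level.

2500 m

T and T_d converge at 9.8 − 1.8 = 8°C per km
Height above start = (34.2 − 16.6) / 8 = 2.2 km
LCL altitude = 300 m + 2200 m = 2500 m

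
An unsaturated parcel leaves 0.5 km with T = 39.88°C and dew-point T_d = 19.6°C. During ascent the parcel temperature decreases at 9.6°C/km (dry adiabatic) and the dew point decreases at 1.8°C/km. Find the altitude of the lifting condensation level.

3.1 km

T and T_d converge at 9.6 − 1.8 = 7.8°C per km
Height above start = (39.88 − 19.6) / 7.8 = 2.6 km
LCL altitude = 500 m + 2600 m = 3100 m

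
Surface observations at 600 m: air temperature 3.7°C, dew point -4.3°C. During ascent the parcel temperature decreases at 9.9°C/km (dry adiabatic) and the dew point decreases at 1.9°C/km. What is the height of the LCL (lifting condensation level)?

1600 m

T and T_d converge at 9.9 − 1.9 = 8°C per km
Height above start = (3.7 − (-4.3)) / 8 = 1 km
LCL altitude = 600 m + 1000 m = 1600 m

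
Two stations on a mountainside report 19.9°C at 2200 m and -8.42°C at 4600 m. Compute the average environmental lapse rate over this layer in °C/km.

11.8°C/km

Γ = −ΔT/Δz = (19.9 − (-8.42)) / (4600 − 2200) m
  = 28.32°C / 2.4 km = 11.8°C/km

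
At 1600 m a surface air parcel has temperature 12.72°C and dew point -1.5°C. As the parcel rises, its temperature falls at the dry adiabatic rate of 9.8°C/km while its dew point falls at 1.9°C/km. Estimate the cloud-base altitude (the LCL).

3400 m

T and T_d converge at 9.8 − 1.9 = 7.9°C per km
Height above start = (12.72 − (-1.5)) / 7.9 = 1.8 km
LCL altitude = 1600 m + 1800 m = 3400 m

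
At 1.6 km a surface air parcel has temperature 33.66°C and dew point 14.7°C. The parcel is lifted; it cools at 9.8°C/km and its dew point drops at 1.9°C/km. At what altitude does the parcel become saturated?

4 km

T and T_d converge at 9.8 − 1.9 = 7.9°C per km
Height above start = (33.66 − 14.7) / 7.9 = 2.4 km
LCL altitude = 1600 m + 2400 m = 4000 m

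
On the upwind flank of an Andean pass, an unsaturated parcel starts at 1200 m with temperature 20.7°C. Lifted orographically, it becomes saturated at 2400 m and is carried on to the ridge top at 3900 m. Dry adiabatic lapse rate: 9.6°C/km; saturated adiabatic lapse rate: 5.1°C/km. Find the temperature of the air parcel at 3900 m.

From 1200 m to 2400 m (dry): cools by 9.6 × 1.2 = 11.52°C, giving 9.18°C.
From 2400 m to 3900 m (saturated): cools by 5.1 × 1.5 = 7.65°C, giving 1.53°C.

1.53°C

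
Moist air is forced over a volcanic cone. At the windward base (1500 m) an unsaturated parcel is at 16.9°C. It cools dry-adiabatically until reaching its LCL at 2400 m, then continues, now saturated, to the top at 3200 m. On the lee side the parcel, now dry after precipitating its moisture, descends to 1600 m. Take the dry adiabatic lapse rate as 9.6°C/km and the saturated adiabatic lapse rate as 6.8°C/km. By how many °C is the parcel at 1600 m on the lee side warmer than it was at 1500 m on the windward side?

Dry to 2400 m: -9.6 × 0.9 km = -8.64°C, so T = 8.26°C.
Saturated to 3200 m: -6.8 × 0.8 km = -5.44°C, so T = 2.82°C.
Dry descent to 1600 m: +9.6 × 1.6 km = +15.36°C, so T = 18.18°C.
Net change vs windward start: 18.18 − 16.9 = +1.28°C

+1.28°C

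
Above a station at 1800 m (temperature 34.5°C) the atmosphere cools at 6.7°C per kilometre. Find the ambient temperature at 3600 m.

22.44°C

Environmental to 3600 m: -6.7 × 1.8 km = -12.06°C, so T = 22.44°C.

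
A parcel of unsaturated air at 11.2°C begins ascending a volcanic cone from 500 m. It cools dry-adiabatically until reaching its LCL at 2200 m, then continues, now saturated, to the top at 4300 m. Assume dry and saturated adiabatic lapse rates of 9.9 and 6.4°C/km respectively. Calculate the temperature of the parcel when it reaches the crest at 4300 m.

500 → 2200 m (dry, 9.9°C/km): ΔT = -9.9 × 1.7 = -16.83°C → T = -5.63°C
2200 → 4300 m (saturated, 6.4°C/km): ΔT = -6.4 × 2.1 = -13.44°C → T = -19.07°C

-19.07°C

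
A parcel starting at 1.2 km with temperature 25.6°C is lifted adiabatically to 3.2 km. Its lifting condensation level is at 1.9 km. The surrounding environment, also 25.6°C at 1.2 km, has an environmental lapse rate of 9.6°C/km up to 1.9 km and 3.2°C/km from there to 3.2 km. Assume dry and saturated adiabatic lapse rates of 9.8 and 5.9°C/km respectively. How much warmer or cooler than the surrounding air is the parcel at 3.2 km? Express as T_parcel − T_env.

Parcel:
  1200–1900 m, dry: Δz = 0.7 km ⇒ ΔT = -6.86°C; T = 18.74°C
  1900–3200 m, saturated: Δz = 1.3 km ⇒ ΔT = -7.67°C; T = 11.07°C
Environment:
  1200–1900 m, environment, lower layer: Δz = 0.7 km ⇒ ΔT = -6.72°C; T = 18.88°C
  1900–3200 m, environment, upper layer: Δz = 1.3 km ⇒ ΔT = -4.16°C; T = 14.72°C
T_parcel − T_env = 11.07 − 14.72 = -3.65°C

-3.65°C (parcel cooler than environment)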